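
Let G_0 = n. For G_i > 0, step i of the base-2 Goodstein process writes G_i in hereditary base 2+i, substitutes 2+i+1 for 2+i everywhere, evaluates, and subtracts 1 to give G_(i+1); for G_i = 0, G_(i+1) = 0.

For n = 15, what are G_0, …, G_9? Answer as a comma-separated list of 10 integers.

15, 111, 1283, 18752, 326593, 6588344, 150994943, 3524450280, 100077777775, 3138578427934

i=0: 15 = 2^(2 + 1) + 2^2 + 2 + 1 (b=2); 2→3: 3^(3 + 1) + 3^3 + 3 + 1 = 112; 112−1 = 111
i=1: 111 = 3^(3 + 1) + 3^3 + 3 (b=3); 3→4: 4^(4 + 1) + 4^4 + 4 = 1284; 1284−1 = 1283
i=2: 1283 = 4^(4 + 1) + 4^4 + 3 (b=4); 4→5: 5^(5 + 1) + 5^5 + 3 = 18753; 18753−1 = 18752
i=3: 18752 = 5^(5 + 1) + 5^5 + 2 (b=5); 5→6: 6^(6 + 1) + 6^6 + 2 = 326594; 326594−1 = 326593
i=4: 326593 = 6^(6 + 1) + 6^6 + 1 (b=6); 6→7: 7^(7 + 1) + 7^7 + 1 = 6588345; 6588345−1 = 6588344
i=5: 6588344 = 7^(7 + 1) + 7^7 (b=7); 7→8: 8^(8 + 1) + 8^8 = 150994944; 150994944−1 = 150994943
i=6: 150994943 = 8^(8 + 1) + 7·8^7 + 7·8^6 + 7·8^5 + 7·8^4 + 7·8^3 + 7·8^2 + 7·8 + 7 (b=8); 8→9: 9^(9 + 1) + 7·9^7 + 7·9^6 + 7·9^5 + 7·9^4 + 7·9^3 + 7·9^2 + 7·9 + 7 = 3524450281; 3524450281−1 = 3524450280
i=7: 3524450280 = 9^(9 + 1) + 7·9^7 + 7·9^6 + 7·9^5 + 7·9^4 + 7·9^3 + 7·9^2 + 7·9 + 6 (b=9); 9→10: 10^(10 + 1) + 7·10^7 + 7·10^6 + 7·10^5 + 7·10^4 + 7·10^3 + 7·10^2 + 7·10 + 6 = 100077777776; 100077777776−1 = 100077777775
i=8: 100077777775 = 10^(10 + 1) + 7·10^7 + 7·10^6 + 7·10^5 + 7·10^4 + 7·10^3 + 7·10^2 + 7·10 + 5 (b=10); 10→11: 11^(11 + 1) + 7·11^7 + 7·11^6 + 7·11^5 + 7·11^4 + 7·11^3 + 7·11^2 + 7·11 + 5 = 3138578427935; 3138578427935−1 = 3138578427934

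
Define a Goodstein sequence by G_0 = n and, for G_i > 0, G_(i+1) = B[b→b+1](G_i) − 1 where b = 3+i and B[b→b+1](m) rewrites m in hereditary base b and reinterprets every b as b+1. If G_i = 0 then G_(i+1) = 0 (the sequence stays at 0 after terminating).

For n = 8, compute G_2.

10

step 0: 8 = 2·3 + 2; sub 4 for 3: 2·4 + 2; = 10; G_1 = 10−1 = 9
step 1: 9 = 2·4 + 1; sub 5 for 4: 2·5 + 1; = 11; G_2 = 11−1 = 10
step 2: 10 = 2·5; sub 6 for 5: 2·6; = 12; G_3 = 12−1 = 11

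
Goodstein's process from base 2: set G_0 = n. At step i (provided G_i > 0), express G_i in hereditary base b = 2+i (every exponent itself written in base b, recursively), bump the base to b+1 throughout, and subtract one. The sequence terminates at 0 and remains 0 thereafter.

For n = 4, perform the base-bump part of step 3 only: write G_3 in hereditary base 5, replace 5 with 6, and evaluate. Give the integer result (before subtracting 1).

84

i=0: 4 = 2^2 (b=2); 2→3: 3^3 = 27; 27−1 = 26
i=1: 26 = 2·3^2 + 2·3 + 2 (b=3); 3→4: 2·4^2 + 2·4 + 2 = 42; 42−1 = 41
i=2: 41 = 2·4^2 + 2·4 + 1 (b=4); 4→5: 2·5^2 + 2·5 + 1 = 61; 61−1 = 60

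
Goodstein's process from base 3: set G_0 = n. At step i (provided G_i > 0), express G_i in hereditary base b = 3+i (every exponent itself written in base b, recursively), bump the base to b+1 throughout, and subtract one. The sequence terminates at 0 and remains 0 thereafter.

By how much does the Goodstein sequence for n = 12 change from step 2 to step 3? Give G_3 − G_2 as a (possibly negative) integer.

[0] 12 ≡ 3^2 + 3 (base 3). Lift 4: 20. −1: 19.
[1] 19 ≡ 4^2 + 3 (base 4). Lift 5: 28. −1: 27.
[2] 27 ≡ 5^2 + 2 (base 5). Lift 6: 38. −1: 37.

10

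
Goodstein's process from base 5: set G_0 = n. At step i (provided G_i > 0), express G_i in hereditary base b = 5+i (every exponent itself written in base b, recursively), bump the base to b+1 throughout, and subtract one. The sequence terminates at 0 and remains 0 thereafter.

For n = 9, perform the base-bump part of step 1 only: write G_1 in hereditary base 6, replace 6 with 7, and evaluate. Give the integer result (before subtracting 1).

(0) 9|_5 = 5 + 4 ↦ 6 + 4|_6 = 10 ⇒ 9
(1) 9|_6 = 6 + 3 ↦ 7 + 3|_7 = 10 ⇒ 9

10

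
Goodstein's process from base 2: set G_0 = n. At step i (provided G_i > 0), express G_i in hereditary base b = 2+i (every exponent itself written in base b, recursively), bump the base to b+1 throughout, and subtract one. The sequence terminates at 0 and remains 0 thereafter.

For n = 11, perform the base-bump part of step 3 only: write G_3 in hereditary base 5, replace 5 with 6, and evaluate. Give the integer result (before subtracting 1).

(0) 11|_2 = 2^(2 + 1) + 2 + 1 ↦ 3^(3 + 1) + 3 + 1|_3 = 85 ⇒ 84
(1) 84|_3 = 3^(3 + 1) + 3 ↦ 4^(4 + 1) + 4|_4 = 1028 ⇒ 1027
(2) 1027|_4 = 4^(4 + 1) + 3 ↦ 5^(5 + 1) + 3|_5 = 15628 ⇒ 15627
(3) 15627|_5 = 5^(5 + 1) + 2 ↦ 6^(6 + 1) + 2|_6 = 279938 ⇒ 279937

279938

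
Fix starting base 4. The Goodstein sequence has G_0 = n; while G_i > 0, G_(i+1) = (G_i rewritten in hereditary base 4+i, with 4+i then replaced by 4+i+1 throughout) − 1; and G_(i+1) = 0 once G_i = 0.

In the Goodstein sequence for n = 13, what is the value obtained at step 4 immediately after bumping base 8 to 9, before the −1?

21

base 4: 13 = 3·4 + 1; at 5: 3·5 + 1 = 16; next = 15
base 5: 15 = 3·5; at 6: 3·6 = 18; next = 17
base 6: 17 = 2·6 + 5; at 7: 2·7 + 5 = 19; next = 18
base 7: 18 = 2·7 + 4; at 8: 2·8 + 4 = 20; next = 19
base 8: 19 = 2·8 + 3; at 9: 2·9 + 3 = 21; next = 20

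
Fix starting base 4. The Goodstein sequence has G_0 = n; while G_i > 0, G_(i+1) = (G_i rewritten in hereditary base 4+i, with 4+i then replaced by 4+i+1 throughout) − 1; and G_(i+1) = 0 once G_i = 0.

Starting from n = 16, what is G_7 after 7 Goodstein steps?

41

i=0: 16 = 4^2 (b=4); 4→5: 5^2 = 25; 25−1 = 24
i=1: 24 = 4·5 + 4 (b=5); 5→6: 4·6 + 4 = 28; 28−1 = 27
i=2: 27 = 4·6 + 3 (b=6); 6→7: 4·7 + 3 = 31; 31−1 = 30
i=3: 30 = 4·7 + 2 (b=7); 7→8: 4·8 + 2 = 34; 34−1 = 33
i=4: 33 = 4·8 + 1 (b=8); 8→9: 4·9 + 1 = 37; 37−1 = 36
i=5: 36 = 4·9 (b=9); 9→10: 4·10 = 40; 40−1 = 39
i=6: 39 = 3·10 + 9 (b=10); 10→11: 3·11 + 9 = 42; 42−1 = 41
i=7: 41 = 3·11 + 8 (b=11); 11→12: 3·12 + 8 = 44; 44−1 = 43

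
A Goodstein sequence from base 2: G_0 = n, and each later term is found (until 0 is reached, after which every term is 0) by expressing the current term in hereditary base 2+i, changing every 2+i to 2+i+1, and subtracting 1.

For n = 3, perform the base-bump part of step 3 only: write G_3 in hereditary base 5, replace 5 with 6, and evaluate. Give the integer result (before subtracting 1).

2

(0) 3|_2 = 2 + 1 ↦ 3 + 1|_3 = 4 ⇒ 3
(1) 3|_3 = 3 ↦ 4|_4 = 4 ⇒ 3
(2) 3|_4 = 3 ↦ 3|_5 = 3 ⇒ 2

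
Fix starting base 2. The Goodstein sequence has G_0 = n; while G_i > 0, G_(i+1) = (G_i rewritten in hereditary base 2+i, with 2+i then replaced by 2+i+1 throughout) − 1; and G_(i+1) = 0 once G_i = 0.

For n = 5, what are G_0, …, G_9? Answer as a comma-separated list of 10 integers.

5, 27, 255, 467, 775, 1197, 1751, 2454, 3325, 4382

G_0=5  [base 2] 2^2 + 1  →[2↦3]→  3^3 + 1 = 28  −1 ⇒ G_1=27
G_1=27  [base 3] 3^3  →[3↦4]→  4^4 = 256  −1 ⇒ G_2=255
G_2=255  [base 4] 3·4^3 + 3·4^2 + 3·4 + 3  →[4↦5]→  3·5^3 + 3·5^2 + 3·5 + 3 = 468  −1 ⇒ G_3=467
G_3=467  [base 5] 3·5^3 + 3·5^2 + 3·5 + 2  →[5↦6]→  3·6^3 + 3·6^2 + 3·6 + 2 = 776  −1 ⇒ G_4=775
G_4=775  [base 6] 3·6^3 + 3·6^2 + 3·6 + 1  →[6↦7]→  3·7^3 + 3·7^2 + 3·7 + 1 = 1198  −1 ⇒ G_5=1197
G_5=1197  [base 7] 3·7^3 + 3·7^2 + 3·7  →[7↦8]→  3·8^3 + 3·8^2 + 3·8 = 1752  −1 ⇒ G_6=1751
G_6=1751  [base 8] 3·8^3 + 3·8^2 + 2·8 + 7  →[8↦9]→  3·9^3 + 3·9^2 + 2·9 + 7 = 2455  −1 ⇒ G_7=2454
G_7=2454  [base 9] 3·9^3 + 3·9^2 + 2·9 + 6  →[9↦10]→  3·10^3 + 3·10^2 + 2·10 + 6 = 3326  −1 ⇒ G_8=3325
G_8=3325  [base 10] 3·10^3 + 3·10^2 + 2·10 + 5  →[10↦11]→  3·11^3 + 3·11^2 + 2·11 + 5 = 4383  −1 ⇒ G_9=4382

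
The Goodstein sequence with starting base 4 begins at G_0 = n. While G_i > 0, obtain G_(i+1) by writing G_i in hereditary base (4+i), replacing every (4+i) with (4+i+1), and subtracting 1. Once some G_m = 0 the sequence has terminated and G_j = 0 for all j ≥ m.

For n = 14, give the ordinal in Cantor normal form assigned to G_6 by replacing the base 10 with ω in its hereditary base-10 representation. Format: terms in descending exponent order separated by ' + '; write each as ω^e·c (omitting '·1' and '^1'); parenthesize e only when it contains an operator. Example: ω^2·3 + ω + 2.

step 0: 14 = 3·4 + 2; sub 5 for 4: 3·5 + 2; = 17; G_1 = 17−1 = 16
step 1: 16 = 3·5 + 1; sub 6 for 5: 3·6 + 1; = 19; G_2 = 19−1 = 18
step 2: 18 = 3·6; sub 7 for 6: 3·7; = 21; G_3 = 21−1 = 20
step 3: 20 = 2·7 + 6; sub 8 for 7: 2·8 + 6; = 22; G_4 = 22−1 = 21
step 4: 21 = 2·8 + 5; sub 9 for 8: 2·9 + 5; = 23; G_5 = 23−1 = 22
step 5: 22 = 2·9 + 4; sub 10 for 9: 2·10 + 4; = 24; G_6 = 24−1 = 23
step 6: 23 = 2·10 + 3; sub 11 for 10: 2·11 + 3; = 25; G_7 = 25−1 = 24

ω·2 + 3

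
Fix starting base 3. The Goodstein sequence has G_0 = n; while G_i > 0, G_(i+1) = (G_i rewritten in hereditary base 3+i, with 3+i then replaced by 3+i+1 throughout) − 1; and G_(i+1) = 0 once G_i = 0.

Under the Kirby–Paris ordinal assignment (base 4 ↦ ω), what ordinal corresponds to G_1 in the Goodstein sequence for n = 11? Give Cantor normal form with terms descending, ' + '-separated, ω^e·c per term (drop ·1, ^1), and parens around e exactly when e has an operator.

ω^2 + 1

G_0 = 11. HB_3(11) = 3^2 + 2. Bump = 18. G_1 = 17.
G_1 = 17. HB_4(17) = 4^2 + 1. Bump = 26. G_2 = 25.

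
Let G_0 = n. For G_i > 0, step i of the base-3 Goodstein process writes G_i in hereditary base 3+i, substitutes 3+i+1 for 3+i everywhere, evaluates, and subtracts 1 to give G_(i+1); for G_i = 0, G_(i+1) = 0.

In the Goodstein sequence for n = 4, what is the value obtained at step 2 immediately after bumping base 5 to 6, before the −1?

base 3: 4 = 3 + 1; at 4: 4 + 1 = 5; next = 4
base 4: 4 = 4; at 5: 5 = 5; next = 4
base 5: 4 = 4; at 6: 4 = 4; next = 3

4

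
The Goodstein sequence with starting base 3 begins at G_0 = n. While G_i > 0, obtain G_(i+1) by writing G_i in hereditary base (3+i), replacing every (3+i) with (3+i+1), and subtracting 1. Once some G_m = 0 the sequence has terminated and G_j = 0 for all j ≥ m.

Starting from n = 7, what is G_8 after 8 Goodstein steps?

base 3: 7 = 2·3 + 1; at 4: 2·4 + 1 = 9; next = 8
base 4: 8 = 2·4; at 5: 2·5 = 10; next = 9
base 5: 9 = 5 + 4; at 6: 6 + 4 = 10; next = 9
base 6: 9 = 6 + 3; at 7: 7 + 3 = 10; next = 9
base 7: 9 = 7 + 2; at 8: 8 + 2 = 10; next = 9
base 8: 9 = 8 + 1; at 9: 9 + 1 = 10; next = 9
base 9: 9 = 9; at 10: 10 = 10; next = 9
base 10: 9 = 9; at 11: 9 = 9; next = 8
base 11: 8 = 8; at 12: 8 = 8; next = 7

8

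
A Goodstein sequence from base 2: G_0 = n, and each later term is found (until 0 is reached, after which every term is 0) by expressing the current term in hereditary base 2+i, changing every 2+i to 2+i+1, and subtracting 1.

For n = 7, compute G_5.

i=0: 7 = 2^2 + 2 + 1 (b=2); 2→3: 3^3 + 3 + 1 = 31; 31−1 = 30
i=1: 30 = 3^3 + 3 (b=3); 3→4: 4^4 + 4 = 260; 260−1 = 259
i=2: 259 = 4^4 + 3 (b=4); 4→5: 5^5 + 3 = 3128; 3128−1 = 3127
i=3: 3127 = 5^5 + 2 (b=5); 5→6: 6^6 + 2 = 46658; 46658−1 = 46657
i=4: 46657 = 6^6 + 1 (b=6); 6→7: 7^7 + 1 = 823544; 823544−1 = 823543
i=5: 823543 = 7^7 (b=7); 7→8: 8^8 = 16777216; 16777216−1 = 16777215

823543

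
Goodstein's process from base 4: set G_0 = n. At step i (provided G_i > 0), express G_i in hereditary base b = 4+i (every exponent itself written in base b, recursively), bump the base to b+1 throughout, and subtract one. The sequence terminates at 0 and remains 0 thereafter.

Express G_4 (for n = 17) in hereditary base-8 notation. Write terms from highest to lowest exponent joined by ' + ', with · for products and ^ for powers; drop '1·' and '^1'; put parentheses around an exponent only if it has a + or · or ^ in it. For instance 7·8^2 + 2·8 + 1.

5·8 + 3

base 4: 17 = 4^2 + 1; at 5: 5^2 + 1 = 26; next = 25
base 5: 25 = 5^2; at 6: 6^2 = 36; next = 35
base 6: 35 = 5·6 + 5; at 7: 5·7 + 5 = 40; next = 39
base 7: 39 = 5·7 + 4; at 8: 5·8 + 4 = 44; next = 43
base 8: 43 = 5·8 + 3; at 9: 5·9 + 3 = 48; next = 47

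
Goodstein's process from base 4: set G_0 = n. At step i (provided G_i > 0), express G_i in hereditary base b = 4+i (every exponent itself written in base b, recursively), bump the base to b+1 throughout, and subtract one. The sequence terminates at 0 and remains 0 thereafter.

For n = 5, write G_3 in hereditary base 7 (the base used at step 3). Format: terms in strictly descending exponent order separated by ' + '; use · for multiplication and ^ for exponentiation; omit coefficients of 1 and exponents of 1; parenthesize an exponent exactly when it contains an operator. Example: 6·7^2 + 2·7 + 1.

4

step 0: 5 = 4 + 1; sub 5 for 4: 5 + 1; = 6; G_1 = 6−1 = 5
step 1: 5 = 5; sub 6 for 5: 6; = 6; G_2 = 6−1 = 5
step 2: 5 = 5; sub 7 for 6: 5; = 5; G_3 = 5−1 = 4
step 3: 4 = 4; sub 8 for 7: 4; = 4; G_4 = 4−1 = 3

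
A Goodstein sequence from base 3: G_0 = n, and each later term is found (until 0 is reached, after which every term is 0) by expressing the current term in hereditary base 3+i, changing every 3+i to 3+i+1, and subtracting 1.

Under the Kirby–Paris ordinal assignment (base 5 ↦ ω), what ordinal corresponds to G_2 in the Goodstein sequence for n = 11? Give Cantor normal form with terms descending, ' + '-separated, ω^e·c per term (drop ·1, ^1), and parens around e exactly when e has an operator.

ω^2

i=0: 11 = 3^2 + 2 (b=3); 3→4: 4^2 + 2 = 18; 18−1 = 17
i=1: 17 = 4^2 + 1 (b=4); 4→5: 5^2 + 1 = 26; 26−1 = 25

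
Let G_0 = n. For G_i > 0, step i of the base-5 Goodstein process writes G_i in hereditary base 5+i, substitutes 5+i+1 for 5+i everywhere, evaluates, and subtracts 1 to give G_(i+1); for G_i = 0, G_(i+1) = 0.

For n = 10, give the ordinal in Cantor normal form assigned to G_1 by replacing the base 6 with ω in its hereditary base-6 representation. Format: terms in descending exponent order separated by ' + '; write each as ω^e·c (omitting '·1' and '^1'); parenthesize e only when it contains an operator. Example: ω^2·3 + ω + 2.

i=0: 10 = 2·5 (b=5); 5→6: 2·6 = 12; 12−1 = 11
i=1: 11 = 6 + 5 (b=6); 6→7: 7 + 5 = 12; 12−1 = 11

ω + 5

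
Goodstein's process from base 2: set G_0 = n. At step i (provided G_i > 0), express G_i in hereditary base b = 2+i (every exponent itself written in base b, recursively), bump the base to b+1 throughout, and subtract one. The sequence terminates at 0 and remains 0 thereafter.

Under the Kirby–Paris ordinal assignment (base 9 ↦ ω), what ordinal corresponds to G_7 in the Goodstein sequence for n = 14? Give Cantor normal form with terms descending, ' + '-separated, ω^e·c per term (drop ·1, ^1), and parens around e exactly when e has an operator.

ω^(ω + 1) + ω^5·5 + ω^4·5 + ω^3·5 + ω^2·5 + ω·5 + 2

G_0 = 14. HB_2(14) = 2^(2 + 1) + 2^2 + 2. Bump = 111. G_1 = 110.
G_1 = 110. HB_3(110) = 3^(3 + 1) + 3^3 + 2. Bump = 1282. G_2 = 1281.
G_2 = 1281. HB_4(1281) = 4^(4 + 1) + 4^4 + 1. Bump = 18751. G_3 = 18750.
G_3 = 18750. HB_5(18750) = 5^(5 + 1) + 5^5. Bump = 326592. G_4 = 326591.
G_4 = 326591. HB_6(326591) = 6^(6 + 1) + 5·6^5 + 5·6^4 + 5·6^3 + 5·6^2 + 5·6 + 5. Bump = 5862841. G_5 = 5862840.
G_5 = 5862840. HB_7(5862840) = 7^(7 + 1) + 5·7^5 + 5·7^4 + 5·7^3 + 5·7^2 + 5·7 + 4. Bump = 134404972. G_6 = 134404971.
G_6 = 134404971. HB_8(134404971) = 8^(8 + 1) + 5·8^5 + 5·8^4 + 5·8^3 + 5·8^2 + 5·8 + 3. Bump = 3487116549. G_7 = 3487116548.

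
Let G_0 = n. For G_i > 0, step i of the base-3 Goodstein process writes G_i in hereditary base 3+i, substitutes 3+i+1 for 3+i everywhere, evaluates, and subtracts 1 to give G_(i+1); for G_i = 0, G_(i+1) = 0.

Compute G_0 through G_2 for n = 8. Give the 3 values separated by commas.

8, 9, 10

step 0: 8 = 2·3 + 2; sub 4 for 3: 2·4 + 2; = 10; G_1 = 10−1 = 9
step 1: 9 = 2·4 + 1; sub 5 for 4: 2·5 + 1; = 11; G_2 = 11−1 = 10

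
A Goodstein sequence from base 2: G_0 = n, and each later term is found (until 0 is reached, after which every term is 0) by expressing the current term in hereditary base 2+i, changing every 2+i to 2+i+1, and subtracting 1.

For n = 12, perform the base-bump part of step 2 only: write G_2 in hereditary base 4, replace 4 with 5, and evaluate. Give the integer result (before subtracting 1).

15686

[0] 12 ≡ 2^(2 + 1) + 2^2 (base 2). Lift 3: 108. −1: 107.
[1] 107 ≡ 3^(3 + 1) + 2·3^2 + 2·3 + 2 (base 3). Lift 4: 1066. −1: 1065.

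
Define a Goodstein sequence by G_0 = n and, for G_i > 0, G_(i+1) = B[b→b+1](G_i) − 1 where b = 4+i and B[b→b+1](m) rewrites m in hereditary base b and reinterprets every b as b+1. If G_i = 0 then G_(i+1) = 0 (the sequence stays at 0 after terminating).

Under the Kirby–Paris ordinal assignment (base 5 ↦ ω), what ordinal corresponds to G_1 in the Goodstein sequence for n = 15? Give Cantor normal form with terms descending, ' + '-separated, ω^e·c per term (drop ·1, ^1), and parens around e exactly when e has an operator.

(0) 15|_4 = 3·4 + 3 ↦ 3·5 + 3|_5 = 18 ⇒ 17
(1) 17|_5 = 3·5 + 2 ↦ 3·6 + 2|_6 = 20 ⇒ 19

ω·3 + 2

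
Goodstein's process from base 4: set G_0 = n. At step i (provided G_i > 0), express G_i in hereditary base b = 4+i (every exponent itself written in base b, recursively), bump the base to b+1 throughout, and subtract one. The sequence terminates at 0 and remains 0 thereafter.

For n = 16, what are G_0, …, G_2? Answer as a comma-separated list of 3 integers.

(0) 16|_4 = 4^2 ↦ 5^2|_5 = 25 ⇒ 24
(1) 24|_5 = 4·5 + 4 ↦ 4·6 + 4|_6 = 28 ⇒ 27

16, 24, 27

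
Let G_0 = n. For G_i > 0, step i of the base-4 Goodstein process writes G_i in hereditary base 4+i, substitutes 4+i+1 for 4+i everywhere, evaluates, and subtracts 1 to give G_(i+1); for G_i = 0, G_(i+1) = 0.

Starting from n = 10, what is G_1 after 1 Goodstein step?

(0) 10|_4 = 2·4 + 2 ↦ 2·5 + 2|_5 = 12 ⇒ 11
(1) 11|_5 = 2·5 + 1 ↦ 2·6 + 1|_6 = 13 ⇒ 12

11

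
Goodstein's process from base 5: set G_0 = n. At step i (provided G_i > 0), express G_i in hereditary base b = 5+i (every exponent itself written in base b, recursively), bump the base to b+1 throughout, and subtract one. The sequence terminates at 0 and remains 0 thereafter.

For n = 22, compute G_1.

25

22 —HB5→ 4·5 + 2 —bump→ 4·6 + 2 = 26 —(−1)→ 25
25 —HB6→ 4·6 + 1 —bump→ 4·7 + 1 = 29 —(−1)→ 28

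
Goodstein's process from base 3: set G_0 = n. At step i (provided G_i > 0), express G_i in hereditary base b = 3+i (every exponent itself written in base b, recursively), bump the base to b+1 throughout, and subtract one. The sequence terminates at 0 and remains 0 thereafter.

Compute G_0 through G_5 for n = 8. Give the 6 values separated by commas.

8, 9, 10, 11, 11, 11

(0) 8|_3 = 2·3 + 2 ↦ 2·4 + 2|_4 = 10 ⇒ 9
(1) 9|_4 = 2·4 + 1 ↦ 2·5 + 1|_5 = 11 ⇒ 10
(2) 10|_5 = 2·5 ↦ 2·6|_6 = 12 ⇒ 11
(3) 11|_6 = 6 + 5 ↦ 7 + 5|_7 = 12 ⇒ 11
(4) 11|_7 = 7 + 4 ↦ 8 + 4|_8 = 12 ⇒ 11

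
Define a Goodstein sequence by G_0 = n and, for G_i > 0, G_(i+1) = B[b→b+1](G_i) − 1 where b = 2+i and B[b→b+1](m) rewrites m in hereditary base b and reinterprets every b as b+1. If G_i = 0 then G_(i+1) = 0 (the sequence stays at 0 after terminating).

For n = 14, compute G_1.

110

i=0: 14 = 2^(2 + 1) + 2^2 + 2 (b=2); 2→3: 3^(3 + 1) + 3^3 + 3 = 111; 111−1 = 110
i=1: 110 = 3^(3 + 1) + 3^3 + 2 (b=3); 3→4: 4^(4 + 1) + 4^4 + 2 = 1282; 1282−1 = 1281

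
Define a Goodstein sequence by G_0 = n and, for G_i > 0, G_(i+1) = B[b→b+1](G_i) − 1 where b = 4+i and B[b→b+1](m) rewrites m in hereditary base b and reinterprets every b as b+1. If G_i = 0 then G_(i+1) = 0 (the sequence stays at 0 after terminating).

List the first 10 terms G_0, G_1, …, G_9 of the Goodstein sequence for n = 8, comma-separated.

8, 9, 9, 9, 9, 9, 9, 8, 7, 6

[0] 8 ≡ 2·4 (base 4). Lift 5: 10. −1: 9.
[1] 9 ≡ 5 + 4 (base 5). Lift 6: 10. −1: 9.
[2] 9 ≡ 6 + 3 (base 6). Lift 7: 10. −1: 9.
[3] 9 ≡ 7 + 2 (base 7). Lift 8: 10. −1: 9.
[4] 9 ≡ 8 + 1 (base 8). Lift 9: 10. −1: 9.
[5] 9 ≡ 9 (base 9). Lift 10: 10. −1: 9.
[6] 9 ≡ 9 (base 10). Lift 11: 9. −1: 8.
[7] 8 ≡ 8 (base 11). Lift 12: 8. −1: 7.
[8] 7 ≡ 7 (base 12). Lift 13: 7. −1: 6.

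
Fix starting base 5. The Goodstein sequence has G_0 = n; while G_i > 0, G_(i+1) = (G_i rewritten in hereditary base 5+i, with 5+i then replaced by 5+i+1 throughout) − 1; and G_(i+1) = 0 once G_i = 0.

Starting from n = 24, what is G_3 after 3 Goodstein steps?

33

G_0=24  [base 5] 4·5 + 4  →[5↦6]→  4·6 + 4 = 28  −1 ⇒ G_1=27
G_1=27  [base 6] 4·6 + 3  →[6↦7]→  4·7 + 3 = 31  −1 ⇒ G_2=30
G_2=30  [base 7] 4·7 + 2  →[7↦8]→  4·8 + 2 = 34  −1 ⇒ G_3=33
G_3=33  [base 8] 4·8 + 1  →[8↦9]→  4·9 + 1 = 37  −1 ⇒ G_4=36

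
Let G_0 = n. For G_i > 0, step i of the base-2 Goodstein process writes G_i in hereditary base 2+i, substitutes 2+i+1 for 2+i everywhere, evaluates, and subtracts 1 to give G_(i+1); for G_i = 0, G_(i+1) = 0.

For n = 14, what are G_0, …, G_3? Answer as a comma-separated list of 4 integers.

step 0: 14 = 2^(2 + 1) + 2^2 + 2; sub 3 for 2: 3^(3 + 1) + 3^3 + 3; = 111; G_1 = 111−1 = 110
step 1: 110 = 3^(3 + 1) + 3^3 + 2; sub 4 for 3: 4^(4 + 1) + 4^4 + 2; = 1282; G_2 = 1282−1 = 1281
step 2: 1281 = 4^(4 + 1) + 4^4 + 1; sub 5 for 4: 5^(5 + 1) + 5^5 + 1; = 18751; G_3 = 18751−1 = 18750

14, 110, 1281, 18750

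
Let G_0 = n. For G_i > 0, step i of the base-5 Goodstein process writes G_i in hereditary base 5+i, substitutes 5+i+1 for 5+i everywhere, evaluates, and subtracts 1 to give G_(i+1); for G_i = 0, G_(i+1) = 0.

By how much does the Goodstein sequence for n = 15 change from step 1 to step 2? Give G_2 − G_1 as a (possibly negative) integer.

1

G_0 = 15. HB_5(15) = 3·5. Bump = 18. G_1 = 17.
G_1 = 17. HB_6(17) = 2·6 + 5. Bump = 19. G_2 = 18.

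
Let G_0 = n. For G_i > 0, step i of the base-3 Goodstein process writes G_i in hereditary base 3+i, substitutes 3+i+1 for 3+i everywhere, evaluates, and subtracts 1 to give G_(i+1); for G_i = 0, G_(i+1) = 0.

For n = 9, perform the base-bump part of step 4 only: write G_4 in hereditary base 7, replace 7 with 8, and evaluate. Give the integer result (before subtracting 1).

step 0: 9 = 3^2; sub 4 for 3: 4^2; = 16; G_1 = 16−1 = 15
step 1: 15 = 3·4 + 3; sub 5 for 4: 3·5 + 3; = 18; G_2 = 18−1 = 17
step 2: 17 = 3·5 + 2; sub 6 for 5: 3·6 + 2; = 20; G_3 = 20−1 = 19
step 3: 19 = 3·6 + 1; sub 7 for 6: 3·7 + 1; = 22; G_4 = 22−1 = 21
step 4: 21 = 3·7; sub 8 for 7: 3·8; = 24; G_5 = 24−1 = 23

24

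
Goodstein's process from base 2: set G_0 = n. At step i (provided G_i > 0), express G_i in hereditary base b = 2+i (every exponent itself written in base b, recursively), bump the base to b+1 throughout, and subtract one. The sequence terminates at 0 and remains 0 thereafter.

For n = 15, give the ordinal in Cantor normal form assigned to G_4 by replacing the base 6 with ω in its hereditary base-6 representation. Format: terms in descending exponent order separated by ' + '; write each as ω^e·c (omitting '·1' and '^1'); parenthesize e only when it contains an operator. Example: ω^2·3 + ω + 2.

ω^(ω + 1) + ω^ω + 1

G_0 = 15. HB_2(15) = 2^(2 + 1) + 2^2 + 2 + 1. Bump = 112. G_1 = 111.
G_1 = 111. HB_3(111) = 3^(3 + 1) + 3^3 + 3. Bump = 1284. G_2 = 1283.
G_2 = 1283. HB_4(1283) = 4^(4 + 1) + 4^4 + 3. Bump = 18753. G_3 = 18752.
G_3 = 18752. HB_5(18752) = 5^(5 + 1) + 5^5 + 2. Bump = 326594. G_4 = 326593.
G_4 = 326593. HB_6(326593) = 6^(6 + 1) + 6^6 + 1. Bump = 6588345. G_5 = 6588344.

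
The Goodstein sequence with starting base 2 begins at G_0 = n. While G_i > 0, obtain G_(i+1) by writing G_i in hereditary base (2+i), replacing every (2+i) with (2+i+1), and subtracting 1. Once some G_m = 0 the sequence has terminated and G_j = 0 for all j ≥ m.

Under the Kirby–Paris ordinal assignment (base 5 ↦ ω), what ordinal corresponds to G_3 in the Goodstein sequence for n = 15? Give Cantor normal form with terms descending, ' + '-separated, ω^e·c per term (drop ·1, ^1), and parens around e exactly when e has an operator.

G_0=15  [base 2] 2^(2 + 1) + 2^2 + 2 + 1  →[2↦3]→  3^(3 + 1) + 3^3 + 3 + 1 = 112  −1 ⇒ G_1=111
G_1=111  [base 3] 3^(3 + 1) + 3^3 + 3  →[3↦4]→  4^(4 + 1) + 4^4 + 4 = 1284  −1 ⇒ G_2=1283
G_2=1283  [base 4] 4^(4 + 1) + 4^4 + 3  →[4↦5]→  5^(5 + 1) + 5^5 + 3 = 18753  −1 ⇒ G_3=18752
G_3=18752  [base 5] 5^(5 + 1) + 5^5 + 2  →[5↦6]→  6^(6 + 1) + 6^6 + 2 = 326594  −1 ⇒ G_4=326593

ω^(ω + 1) + ω^ω + 2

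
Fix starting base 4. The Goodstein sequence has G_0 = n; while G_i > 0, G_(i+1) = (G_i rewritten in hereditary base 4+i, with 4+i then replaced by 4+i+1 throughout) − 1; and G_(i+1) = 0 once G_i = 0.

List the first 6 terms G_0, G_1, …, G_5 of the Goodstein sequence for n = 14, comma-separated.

14, 16, 18, 20, 21, 22

[0] 14 ≡ 3·4 + 2 (base 4). Lift 5: 17. −1: 16.
[1] 16 ≡ 3·5 + 1 (base 5). Lift 6: 19. −1: 18.
[2] 18 ≡ 3·6 (base 6). Lift 7: 21. −1: 20.
[3] 20 ≡ 2·7 + 6 (base 7). Lift 8: 22. −1: 21.
[4] 21 ≡ 2·8 + 5 (base 8). Lift 9: 23. −1: 22.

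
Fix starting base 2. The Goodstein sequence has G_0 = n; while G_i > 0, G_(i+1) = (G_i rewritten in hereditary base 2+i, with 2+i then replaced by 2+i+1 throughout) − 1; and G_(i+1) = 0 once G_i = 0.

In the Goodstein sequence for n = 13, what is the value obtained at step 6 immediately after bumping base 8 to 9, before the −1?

3486786856

i=0: 13 = 2^(2 + 1) + 2^2 + 1 (b=2); 2→3: 3^(3 + 1) + 3^3 + 1 = 109; 109−1 = 108
i=1: 108 = 3^(3 + 1) + 3^3 (b=3); 3→4: 4^(4 + 1) + 4^4 = 1280; 1280−1 = 1279
i=2: 1279 = 4^(4 + 1) + 3·4^3 + 3·4^2 + 3·4 + 3 (b=4); 4→5: 5^(5 + 1) + 3·5^3 + 3·5^2 + 3·5 + 3 = 16093; 16093−1 = 16092
i=3: 16092 = 5^(5 + 1) + 3·5^3 + 3·5^2 + 3·5 + 2 (b=5); 5→6: 6^(6 + 1) + 3·6^3 + 3·6^2 + 3·6 + 2 = 280712; 280712−1 = 280711
i=4: 280711 = 6^(6 + 1) + 3·6^3 + 3·6^2 + 3·6 + 1 (b=6); 6→7: 7^(7 + 1) + 3·7^3 + 3·7^2 + 3·7 + 1 = 5765999; 5765999−1 = 5765998
i=5: 5765998 = 7^(7 + 1) + 3·7^3 + 3·7^2 + 3·7 (b=7); 7→8: 8^(8 + 1) + 3·8^3 + 3·8^2 + 3·8 = 134219480; 134219480−1 = 134219479
i=6: 134219479 = 8^(8 + 1) + 3·8^3 + 3·8^2 + 2·8 + 7 (b=8); 8→9: 9^(9 + 1) + 3·9^3 + 3·9^2 + 2·9 + 7 = 3486786856; 3486786856−1 = 3486786855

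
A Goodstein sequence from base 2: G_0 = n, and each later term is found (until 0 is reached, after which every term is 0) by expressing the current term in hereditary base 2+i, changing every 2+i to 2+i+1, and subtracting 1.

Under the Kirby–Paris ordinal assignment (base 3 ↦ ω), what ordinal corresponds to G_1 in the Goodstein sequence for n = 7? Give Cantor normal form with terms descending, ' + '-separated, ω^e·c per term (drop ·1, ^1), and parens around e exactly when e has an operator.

ω^ω + ω

i=0: 7 = 2^2 + 2 + 1 (b=2); 2→3: 3^3 + 3 + 1 = 31; 31−1 = 30
i=1: 30 = 3^3 + 3 (b=3); 3→4: 4^4 + 4 = 260; 260−1 = 259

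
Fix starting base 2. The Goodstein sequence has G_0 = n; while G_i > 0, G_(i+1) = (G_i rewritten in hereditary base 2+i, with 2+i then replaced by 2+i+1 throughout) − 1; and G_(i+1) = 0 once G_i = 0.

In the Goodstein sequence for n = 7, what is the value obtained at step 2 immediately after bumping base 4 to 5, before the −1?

i=0: 7 = 2^2 + 2 + 1 (b=2); 2→3: 3^3 + 3 + 1 = 31; 31−1 = 30
i=1: 30 = 3^3 + 3 (b=3); 3→4: 4^4 + 4 = 260; 260−1 = 259

3128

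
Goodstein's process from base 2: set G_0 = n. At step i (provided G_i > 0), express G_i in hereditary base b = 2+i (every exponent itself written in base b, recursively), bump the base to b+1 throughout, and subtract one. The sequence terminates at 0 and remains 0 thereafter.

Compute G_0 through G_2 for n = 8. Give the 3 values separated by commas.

step 0: 8 = 2^(2 + 1); sub 3 for 2: 3^(3 + 1); = 81; G_1 = 81−1 = 80
step 1: 80 = 2·3^3 + 2·3^2 + 2·3 + 2; sub 4 for 3: 2·4^4 + 2·4^2 + 2·4 + 2; = 554; G_2 = 554−1 = 553

8, 80, 553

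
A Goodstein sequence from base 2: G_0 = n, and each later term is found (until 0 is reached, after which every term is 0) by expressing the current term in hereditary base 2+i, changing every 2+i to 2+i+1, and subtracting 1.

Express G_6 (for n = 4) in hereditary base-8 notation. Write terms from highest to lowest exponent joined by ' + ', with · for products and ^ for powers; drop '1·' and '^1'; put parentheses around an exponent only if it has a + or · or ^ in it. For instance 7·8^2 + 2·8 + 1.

step 0: 4 = 2^2; sub 3 for 2: 3^3; = 27; G_1 = 27−1 = 26
step 1: 26 = 2·3^2 + 2·3 + 2; sub 4 for 3: 2·4^2 + 2·4 + 2; = 42; G_2 = 42−1 = 41
step 2: 41 = 2·4^2 + 2·4 + 1; sub 5 for 4: 2·5^2 + 2·5 + 1; = 61; G_3 = 61−1 = 60
step 3: 60 = 2·5^2 + 2·5; sub 6 for 5: 2·6^2 + 2·6; = 84; G_4 = 84−1 = 83
step 4: 83 = 2·6^2 + 6 + 5; sub 7 for 6: 2·7^2 + 7 + 5; = 110; G_5 = 110−1 = 109
step 5: 109 = 2·7^2 + 7 + 4; sub 8 for 7: 2·8^2 + 8 + 4; = 140; G_6 = 140−1 = 139

2·8^2 + 8 + 3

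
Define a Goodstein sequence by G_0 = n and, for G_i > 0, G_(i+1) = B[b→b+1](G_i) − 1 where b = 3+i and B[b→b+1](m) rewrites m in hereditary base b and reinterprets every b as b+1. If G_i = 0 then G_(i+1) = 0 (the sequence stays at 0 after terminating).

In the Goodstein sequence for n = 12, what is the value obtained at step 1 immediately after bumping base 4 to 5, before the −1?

28

G_0=12  [base 3] 3^2 + 3  →[3↦4]→  4^2 + 4 = 20  −1 ⇒ G_1=19
G_1=19  [base 4] 4^2 + 3  →[4↦5]→  5^2 + 3 = 28  −1 ⇒ G_2=27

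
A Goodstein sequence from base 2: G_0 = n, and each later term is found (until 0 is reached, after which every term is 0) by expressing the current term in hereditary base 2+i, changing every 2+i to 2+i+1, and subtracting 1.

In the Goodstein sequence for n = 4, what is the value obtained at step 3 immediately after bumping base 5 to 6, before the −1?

84

G_0 = 4. HB_2(4) = 2^2. Bump = 27. G_1 = 26.
G_1 = 26. HB_3(26) = 2·3^2 + 2·3 + 2. Bump = 42. G_2 = 41.
G_2 = 41. HB_4(41) = 2·4^2 + 2·4 + 1. Bump = 61. G_3 = 60.
G_3 = 60. HB_5(60) = 2·5^2 + 2·5. Bump = 84. G_4 = 83.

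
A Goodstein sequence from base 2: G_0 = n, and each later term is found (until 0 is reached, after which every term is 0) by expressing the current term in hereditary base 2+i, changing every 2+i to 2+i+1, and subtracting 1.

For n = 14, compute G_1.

110

G_0 = 14. HB_2(14) = 2^(2 + 1) + 2^2 + 2. Bump = 111. G_1 = 110.
G_1 = 110. HB_3(110) = 3^(3 + 1) + 3^3 + 2. Bump = 1282. G_2 = 1281.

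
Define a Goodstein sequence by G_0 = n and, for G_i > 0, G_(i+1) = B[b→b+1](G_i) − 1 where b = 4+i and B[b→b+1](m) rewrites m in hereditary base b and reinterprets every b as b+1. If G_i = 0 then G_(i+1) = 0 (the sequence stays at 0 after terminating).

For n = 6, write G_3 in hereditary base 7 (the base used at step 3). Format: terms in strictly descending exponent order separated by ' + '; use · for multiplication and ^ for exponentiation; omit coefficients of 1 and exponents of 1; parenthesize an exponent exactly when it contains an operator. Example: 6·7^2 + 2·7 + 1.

G_0=6  [base 4] 4 + 2  →[4↦5]→  5 + 2 = 7  −1 ⇒ G_1=6
G_1=6  [base 5] 5 + 1  →[5↦6]→  6 + 1 = 7  −1 ⇒ G_2=6
G_2=6  [base 6] 6  →[6↦7]→  7 = 7  −1 ⇒ G_3=6
G_3=6  [base 7] 6  →[7↦8]→  6 = 6  −1 ⇒ G_4=5

6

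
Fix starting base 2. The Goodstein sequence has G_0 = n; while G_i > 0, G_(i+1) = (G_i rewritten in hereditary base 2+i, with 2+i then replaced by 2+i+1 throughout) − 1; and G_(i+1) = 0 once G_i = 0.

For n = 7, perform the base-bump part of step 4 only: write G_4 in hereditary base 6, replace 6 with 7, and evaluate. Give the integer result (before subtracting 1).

7 —HB2→ 2^2 + 2 + 1 —bump→ 3^3 + 3 + 1 = 31 —(−1)→ 30
30 —HB3→ 3^3 + 3 —bump→ 4^4 + 4 = 260 —(−1)→ 259
259 —HB4→ 4^4 + 3 —bump→ 5^5 + 3 = 3128 —(−1)→ 3127
3127 —HB5→ 5^5 + 2 —bump→ 6^6 + 2 = 46658 —(−1)→ 46657

823544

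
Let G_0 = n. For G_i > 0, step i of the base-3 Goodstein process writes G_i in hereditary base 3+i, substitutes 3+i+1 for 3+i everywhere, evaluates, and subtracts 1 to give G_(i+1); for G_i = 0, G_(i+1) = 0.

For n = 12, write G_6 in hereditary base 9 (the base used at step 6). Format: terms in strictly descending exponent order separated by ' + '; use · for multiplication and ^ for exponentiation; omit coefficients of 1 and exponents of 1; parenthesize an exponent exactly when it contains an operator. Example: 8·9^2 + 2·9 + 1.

7·9 + 6

[0] 12 ≡ 3^2 + 3 (base 3). Lift 4: 20. −1: 19.
[1] 19 ≡ 4^2 + 3 (base 4). Lift 5: 28. −1: 27.
[2] 27 ≡ 5^2 + 2 (base 5). Lift 6: 38. −1: 37.
[3] 37 ≡ 6^2 + 1 (base 6). Lift 7: 50. −1: 49.
[4] 49 ≡ 7^2 (base 7). Lift 8: 64. −1: 63.
[5] 63 ≡ 7·8 + 7 (base 8). Lift 9: 70. −1: 69.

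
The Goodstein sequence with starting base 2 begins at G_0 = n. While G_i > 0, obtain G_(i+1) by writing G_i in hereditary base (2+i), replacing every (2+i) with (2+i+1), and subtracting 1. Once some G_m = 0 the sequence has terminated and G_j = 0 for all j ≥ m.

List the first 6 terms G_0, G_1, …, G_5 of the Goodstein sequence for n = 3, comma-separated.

3, 3, 3, 2, 1, 0

[0] 3 ≡ 2 + 1 (base 2). Lift 3: 4. −1: 3.
[1] 3 ≡ 3 (base 3). Lift 4: 4. −1: 3.
[2] 3 ≡ 3 (base 4). Lift 5: 3. −1: 2.
[3] 2 ≡ 2 (base 5). Lift 6: 2. −1: 1.
[4] 1 ≡ 1 (base 6). Lift 7: 1. −1: 0.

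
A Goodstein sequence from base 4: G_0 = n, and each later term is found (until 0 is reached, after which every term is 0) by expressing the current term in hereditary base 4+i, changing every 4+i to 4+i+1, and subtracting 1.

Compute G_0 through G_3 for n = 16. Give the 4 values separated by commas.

i=0: 16 = 4^2 (b=4); 4→5: 5^2 = 25; 25−1 = 24
i=1: 24 = 4·5 + 4 (b=5); 5→6: 4·6 + 4 = 28; 28−1 = 27
i=2: 27 = 4·6 + 3 (b=6); 6→7: 4·7 + 3 = 31; 31−1 = 30

16, 24, 27, 30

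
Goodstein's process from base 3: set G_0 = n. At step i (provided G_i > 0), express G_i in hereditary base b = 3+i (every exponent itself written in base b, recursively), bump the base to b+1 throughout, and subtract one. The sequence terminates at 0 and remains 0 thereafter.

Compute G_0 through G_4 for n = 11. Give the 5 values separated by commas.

11, 17, 25, 35, 39

11 —HB3→ 3^2 + 2 —bump→ 4^2 + 2 = 18 —(−1)→ 17
17 —HB4→ 4^2 + 1 —bump→ 5^2 + 1 = 26 —(−1)→ 25
25 —HB5→ 5^2 —bump→ 6^2 = 36 —(−1)→ 35
35 —HB6→ 5·6 + 5 —bump→ 5·7 + 5 = 40 —(−1)→ 39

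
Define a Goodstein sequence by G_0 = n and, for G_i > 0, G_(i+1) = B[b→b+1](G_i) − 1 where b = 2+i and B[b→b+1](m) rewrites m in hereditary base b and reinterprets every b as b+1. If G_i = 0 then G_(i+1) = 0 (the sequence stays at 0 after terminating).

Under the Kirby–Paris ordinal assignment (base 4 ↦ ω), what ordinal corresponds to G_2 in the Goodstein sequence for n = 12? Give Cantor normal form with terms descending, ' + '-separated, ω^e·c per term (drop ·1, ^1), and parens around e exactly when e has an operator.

[0] 12 ≡ 2^(2 + 1) + 2^2 (base 2). Lift 3: 108. −1: 107.
[1] 107 ≡ 3^(3 + 1) + 2·3^2 + 2·3 + 2 (base 3). Lift 4: 1066. −1: 1065.
[2] 1065 ≡ 4^(4 + 1) + 2·4^2 + 2·4 + 1 (base 4). Lift 5: 15686. −1: 15685.

ω^(ω + 1) + ω^2·2 + ω·2 + 1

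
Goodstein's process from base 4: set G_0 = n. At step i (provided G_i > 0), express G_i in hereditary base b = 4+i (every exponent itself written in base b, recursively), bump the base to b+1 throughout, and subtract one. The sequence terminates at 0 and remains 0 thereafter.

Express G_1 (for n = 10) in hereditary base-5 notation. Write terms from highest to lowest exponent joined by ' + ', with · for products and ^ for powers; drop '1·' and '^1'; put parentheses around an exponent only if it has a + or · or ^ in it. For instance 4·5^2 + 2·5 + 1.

2·5 + 1

base 4: 10 = 2·4 + 2; at 5: 2·5 + 2 = 12; next = 11
base 5: 11 = 2·5 + 1; at 6: 2·6 + 1 = 13; next = 12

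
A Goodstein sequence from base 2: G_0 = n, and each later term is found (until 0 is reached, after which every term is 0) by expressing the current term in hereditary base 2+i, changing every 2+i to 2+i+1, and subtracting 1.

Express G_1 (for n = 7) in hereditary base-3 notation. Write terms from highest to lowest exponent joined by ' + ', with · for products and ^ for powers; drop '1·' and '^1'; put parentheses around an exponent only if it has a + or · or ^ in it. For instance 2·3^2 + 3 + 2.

[0] 7 ≡ 2^2 + 2 + 1 (base 2). Lift 3: 31. −1: 30.
[1] 30 ≡ 3^3 + 3 (base 3). Lift 4: 260. −1: 259.

3^3 + 3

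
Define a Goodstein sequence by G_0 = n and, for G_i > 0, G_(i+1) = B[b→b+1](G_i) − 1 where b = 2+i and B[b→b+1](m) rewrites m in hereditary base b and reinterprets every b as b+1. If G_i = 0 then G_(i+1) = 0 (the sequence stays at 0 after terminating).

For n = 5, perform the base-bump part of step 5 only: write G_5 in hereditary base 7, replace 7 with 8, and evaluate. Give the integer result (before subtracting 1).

1752

5 —HB2→ 2^2 + 1 —bump→ 3^3 + 1 = 28 —(−1)→ 27
27 —HB3→ 3^3 —bump→ 4^4 = 256 —(−1)→ 255
255 —HB4→ 3·4^3 + 3·4^2 + 3·4 + 3 —bump→ 3·5^3 + 3·5^2 + 3·5 + 3 = 468 —(−1)→ 467
467 —HB5→ 3·5^3 + 3·5^2 + 3·5 + 2 —bump→ 3·6^3 + 3·6^2 + 3·6 + 2 = 776 —(−1)→ 775
775 —HB6→ 3·6^3 + 3·6^2 + 3·6 + 1 —bump→ 3·7^3 + 3·7^2 + 3·7 + 1 = 1198 —(−1)→ 1197
1197 —HB7→ 3·7^3 + 3·7^2 + 3·7 —bump→ 3·8^3 + 3·8^2 + 3·8 = 1752 —(−1)→ 1751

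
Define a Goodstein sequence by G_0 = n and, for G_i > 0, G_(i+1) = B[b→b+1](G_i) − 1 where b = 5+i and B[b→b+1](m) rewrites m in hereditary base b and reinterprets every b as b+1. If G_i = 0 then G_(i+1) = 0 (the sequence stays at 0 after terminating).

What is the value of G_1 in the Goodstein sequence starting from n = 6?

G_0 = 6. HB_5(6) = 5 + 1. Bump = 7. G_1 = 6.
G_1 = 6. HB_6(6) = 6. Bump = 7. G_2 = 6.

6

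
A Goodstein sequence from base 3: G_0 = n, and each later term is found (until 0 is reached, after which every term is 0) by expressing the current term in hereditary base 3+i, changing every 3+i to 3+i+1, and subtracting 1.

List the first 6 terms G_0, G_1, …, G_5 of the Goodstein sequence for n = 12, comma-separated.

12, 19, 27, 37, 49, 63

step 0: 12 = 3^2 + 3; sub 4 for 3: 4^2 + 4; = 20; G_1 = 20−1 = 19
step 1: 19 = 4^2 + 3; sub 5 for 4: 5^2 + 3; = 28; G_2 = 28−1 = 27
step 2: 27 = 5^2 + 2; sub 6 for 5: 6^2 + 2; = 38; G_3 = 38−1 = 37
step 3: 37 = 6^2 + 1; sub 7 for 6: 7^2 + 1; = 50; G_4 = 50−1 = 49
step 4: 49 = 7^2; sub 8 for 7: 8^2; = 64; G_5 = 64−1 = 63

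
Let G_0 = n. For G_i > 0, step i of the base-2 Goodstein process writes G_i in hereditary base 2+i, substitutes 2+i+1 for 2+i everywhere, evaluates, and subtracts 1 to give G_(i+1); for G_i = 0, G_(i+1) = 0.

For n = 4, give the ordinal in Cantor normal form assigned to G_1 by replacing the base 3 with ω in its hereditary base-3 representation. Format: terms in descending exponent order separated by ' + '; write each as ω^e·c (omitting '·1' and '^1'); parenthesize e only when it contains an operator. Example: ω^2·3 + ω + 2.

ω^2·2 + ω·2 + 2

4 —HB2→ 2^2 —bump→ 3^3 = 27 —(−1)→ 26
26 —HB3→ 2·3^2 + 2·3 + 2 —bump→ 2·4^2 + 2·4 + 2 = 42 —(−1)→ 41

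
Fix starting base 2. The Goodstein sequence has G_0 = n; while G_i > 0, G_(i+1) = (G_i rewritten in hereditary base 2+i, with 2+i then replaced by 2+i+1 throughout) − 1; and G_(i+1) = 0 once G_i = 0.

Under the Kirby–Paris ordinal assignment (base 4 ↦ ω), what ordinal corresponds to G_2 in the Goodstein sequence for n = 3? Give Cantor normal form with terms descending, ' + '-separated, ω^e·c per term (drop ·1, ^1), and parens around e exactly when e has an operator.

step 0: 3 = 2 + 1; sub 3 for 2: 3 + 1; = 4; G_1 = 4−1 = 3
step 1: 3 = 3; sub 4 for 3: 4; = 4; G_2 = 4−1 = 3
step 2: 3 = 3; sub 5 for 4: 3; = 3; G_3 = 3−1 = 2

3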